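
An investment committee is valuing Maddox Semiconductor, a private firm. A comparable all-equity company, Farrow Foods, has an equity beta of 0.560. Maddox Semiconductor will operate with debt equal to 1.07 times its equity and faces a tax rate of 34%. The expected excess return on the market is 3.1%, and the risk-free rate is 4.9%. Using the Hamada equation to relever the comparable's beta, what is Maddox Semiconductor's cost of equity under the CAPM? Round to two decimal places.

β_L = β_U × [1 + (1 − t)(D/E)] = 0.560 × [1 + (1 − 0.34) × 1.07]
    = 0.560 × [1 + 0.66 × 1.07] = 0.560 × 1.7062 = 0.9555
E(R) = R_f + β_L × MRP = 4.9% + 0.9555 × 3.1% = 7.86%

7.86%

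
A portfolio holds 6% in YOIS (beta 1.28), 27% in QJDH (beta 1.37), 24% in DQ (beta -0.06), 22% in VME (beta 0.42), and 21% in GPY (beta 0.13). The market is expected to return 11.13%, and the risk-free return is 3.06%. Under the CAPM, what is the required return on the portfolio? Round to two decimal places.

7.51%

β_P = Σ w_i β_i = 0.06×1.28 + 0.27×1.37 + 0.24×-0.06 + 0.22×0.42 + 0.21×0.13 = 0.5520
MRP = 11.13% − 3.06% = 8.07%
E(R_P) = R_f + β_P × MRP = 3.06% + 0.5520 × 8.07% = 7.51%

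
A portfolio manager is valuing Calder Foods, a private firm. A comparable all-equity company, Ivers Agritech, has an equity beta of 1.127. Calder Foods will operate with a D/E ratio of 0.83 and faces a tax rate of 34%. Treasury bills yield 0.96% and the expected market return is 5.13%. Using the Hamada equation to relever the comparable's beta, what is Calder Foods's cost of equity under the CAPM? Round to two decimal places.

β_L = β_U × [1 + (1 − t)(D/E)] = 1.127 × [1 + (1 − 0.34) × 0.83]
    = 1.127 × [1 + 0.66 × 0.83] = 1.127 × 1.5478 = 1.7444
MRP = 5.13% − 0.96% = 4.17%
E(R) = R_f + β_L × MRP = 0.96% + 1.7444 × 4.17% = 8.23%

8.23%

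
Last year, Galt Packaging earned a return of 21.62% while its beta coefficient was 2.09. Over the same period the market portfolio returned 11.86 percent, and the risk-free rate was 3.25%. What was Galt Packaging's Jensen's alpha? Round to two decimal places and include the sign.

+0.38%

Market excess return = 11.86% − 3.25% = 8.61%
CAPM benchmark = R_f + β(R_m − R_f) = 3.25% + 2.09 × 8.61% = 21.2449%
α = actual − benchmark = 21.62% − 21.2449% = +0.38%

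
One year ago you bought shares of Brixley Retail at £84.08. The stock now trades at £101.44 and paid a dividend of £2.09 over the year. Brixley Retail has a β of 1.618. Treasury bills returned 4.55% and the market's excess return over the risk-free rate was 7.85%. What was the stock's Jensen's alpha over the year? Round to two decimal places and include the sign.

+5.88%

Realised HPR = (P1 + D1 − P0) / P0 = (101.44 + 2.09 − 84.08) / 84.08 = 19.45 / 84.08 = 23.1327%
CAPM required = R_f + β·MRP = 4.55% + 1.618 × 7.85% = 17.25130%
α = realised − required = 23.1327% − 17.25130% = +5.88%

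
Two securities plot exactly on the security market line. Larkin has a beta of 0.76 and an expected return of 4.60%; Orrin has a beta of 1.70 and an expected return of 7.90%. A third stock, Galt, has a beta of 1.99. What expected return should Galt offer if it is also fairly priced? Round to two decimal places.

MRP (SML slope) = (7.90% − 4.60%) / (1.70 − 0.76) = 3.30% / 0.94 = 3.5106%
R_f (intercept) = 4.60% − 0.76 × 3.5106% = 1.9319%
E(R_Galt) = R_f + β × MRP = 1.9319% + 1.99 × 3.5106% = 8.92%

8.92%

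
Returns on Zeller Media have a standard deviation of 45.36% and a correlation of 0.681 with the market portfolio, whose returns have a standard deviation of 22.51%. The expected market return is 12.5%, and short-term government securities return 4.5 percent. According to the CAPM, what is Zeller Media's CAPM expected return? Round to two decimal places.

β = ρ × σ_i / σ_m = 0.681 × 45.36% / 22.51% = 1.3723
MRP = 12.5% − 4.5% = 8.00%
E(R) = 4.5% + 1.3723 × 8.0% = 15.48%

15.48%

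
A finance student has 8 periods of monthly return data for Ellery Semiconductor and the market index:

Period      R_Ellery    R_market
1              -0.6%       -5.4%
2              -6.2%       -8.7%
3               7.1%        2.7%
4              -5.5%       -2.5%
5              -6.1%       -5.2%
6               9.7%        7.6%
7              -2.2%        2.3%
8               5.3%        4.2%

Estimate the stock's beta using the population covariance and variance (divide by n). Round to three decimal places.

0.958

Mean R_i = (-0.6 − 6.2 + 7.1 − 5.5 − 6.1 + 9.7 − 2.2 + 5.3) / 8 = 0.1875%
Mean R_m = (-5.4 − 8.7 + 2.7 − 2.5 − 5.2 + 7.6 + 2.3 + 4.2) / 8 = -0.6250%
Σ(R_i − R̄_i)(R_m − R̄_m) = 213.6775  ⇒  Cov = 213.6775 / 8 = 26.7097
Σ(R_m − R̄_m)² = 222.9950  ⇒  Var(R_m) = 222.9950 / 8 = 27.8744
β = Cov / Var(R_m) = 26.7097 / 27.8744 = 0.9582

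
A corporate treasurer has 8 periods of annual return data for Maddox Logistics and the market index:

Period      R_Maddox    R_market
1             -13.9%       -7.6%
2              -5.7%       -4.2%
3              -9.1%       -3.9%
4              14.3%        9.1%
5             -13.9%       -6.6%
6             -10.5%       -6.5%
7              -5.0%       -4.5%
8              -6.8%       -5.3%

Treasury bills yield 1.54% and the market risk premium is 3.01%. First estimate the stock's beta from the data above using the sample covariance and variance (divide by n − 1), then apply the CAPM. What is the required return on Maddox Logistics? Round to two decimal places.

6.49%

Mean R_i = (-13.9 − 5.7 − 9.1 + 14.3 − 13.9 − 10.5 − 5.0 − 6.8) / 8 = -6.3250%
Mean R_m = (-7.6 − 4.2 − 3.9 + 9.1 − 6.6 − 6.5 − 4.5 − 5.3) / 8 = -3.6875%
Σ(R_i − R̄_i)(R_m − R̄_m) = 327.1425  ⇒  Cov = 327.1425 / 7 = 46.7346
Σ(R_m − R̄_m)² = 198.7888  ⇒  Var(R_m) = 198.7888 / 7 = 28.3984
β = Cov / Var(R_m) = 46.7346 / 28.3984 = 1.6457
E(R) = R_f + β × MRP = 1.54% + 1.6457 × 3.01% = 6.49%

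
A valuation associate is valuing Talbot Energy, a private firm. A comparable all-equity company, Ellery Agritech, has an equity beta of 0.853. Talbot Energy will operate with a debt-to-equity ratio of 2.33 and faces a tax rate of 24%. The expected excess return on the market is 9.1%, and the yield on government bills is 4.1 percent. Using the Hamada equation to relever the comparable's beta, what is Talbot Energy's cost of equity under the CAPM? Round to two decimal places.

β_L = β_U × [1 + (1 − t)(D/E)] = 0.853 × [1 + (1 − 0.24) × 2.33]
    = 0.853 × [1 + 0.76 × 2.33] = 0.853 × 2.7708 = 2.3635
E(R) = R_f + β_L × MRP = 4.1% + 2.3635 × 9.1% = 25.61%

25.61%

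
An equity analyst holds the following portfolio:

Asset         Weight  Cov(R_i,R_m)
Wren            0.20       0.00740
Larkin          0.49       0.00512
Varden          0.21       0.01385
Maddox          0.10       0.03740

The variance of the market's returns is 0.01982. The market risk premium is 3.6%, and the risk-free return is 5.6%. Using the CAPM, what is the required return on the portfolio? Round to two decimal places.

7.53%

β_Wren = 0.00740 / 0.01982 = 0.3734
β_Larkin = 0.00512 / 0.01982 = 0.2583
β_Varden = 0.01385 / 0.01982 = 0.6988
β_Maddox = 0.03740 / 0.01982 = 1.8870
β_P = Σ w_i β_i = 0.20×0.3734 + 0.49×0.2583 + 0.21×0.6988 + 0.10×1.8870 = 0.5367
E(R_P) = R_f + β_P × MRP = 5.6% + 0.5367 × 3.6% = 7.53%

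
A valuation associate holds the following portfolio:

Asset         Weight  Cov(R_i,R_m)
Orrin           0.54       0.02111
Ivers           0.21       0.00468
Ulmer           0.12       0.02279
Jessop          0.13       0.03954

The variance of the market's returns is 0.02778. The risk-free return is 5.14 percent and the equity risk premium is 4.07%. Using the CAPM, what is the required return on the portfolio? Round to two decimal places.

β_Orrin = 0.02111 / 0.02778 = 0.7599
β_Ivers = 0.00468 / 0.02778 = 0.1685
β_Ulmer = 0.02279 / 0.02778 = 0.8204
β_Jessop = 0.03954 / 0.02778 = 1.4233
β_P = Σ w_i β_i = 0.54×0.7599 + 0.21×0.1685 + 0.12×0.8204 + 0.13×1.4233 = 0.7292
E(R_P) = R_f + β_P × MRP = 5.14% + 0.7292 × 4.07% = 8.11%

8.11%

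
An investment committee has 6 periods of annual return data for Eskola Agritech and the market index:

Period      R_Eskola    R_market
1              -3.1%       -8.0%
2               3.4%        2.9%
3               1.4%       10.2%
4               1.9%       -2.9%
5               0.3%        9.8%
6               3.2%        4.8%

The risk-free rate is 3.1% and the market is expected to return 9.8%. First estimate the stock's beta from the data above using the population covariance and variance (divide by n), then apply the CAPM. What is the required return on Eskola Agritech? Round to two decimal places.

4.19%

Mean R_i = (-3.1 + 3.4 + 1.4 + 1.9 + 0.3 + 3.2) / 6 = 1.1833%
Mean R_m = (-8.0 + 2.9 + 10.2 − 2.9 + 9.8 + 4.8) / 6 = 2.8000%
Σ(R_i − R̄_i)(R_m − R̄_m) = 41.8500  ⇒  Cov = 41.8500 / 6 = 6.9750
Σ(R_m − R̄_m)² = 256.9000  ⇒  Var(R_m) = 256.9000 / 6 = 42.8167
β = Cov / Var(R_m) = 6.9750 / 42.8167 = 0.1629
MRP = 9.8% − 3.1% = 6.70%
E(R) = R_f + β × MRP = 3.1% + 0.1629 × 6.7% = 4.19%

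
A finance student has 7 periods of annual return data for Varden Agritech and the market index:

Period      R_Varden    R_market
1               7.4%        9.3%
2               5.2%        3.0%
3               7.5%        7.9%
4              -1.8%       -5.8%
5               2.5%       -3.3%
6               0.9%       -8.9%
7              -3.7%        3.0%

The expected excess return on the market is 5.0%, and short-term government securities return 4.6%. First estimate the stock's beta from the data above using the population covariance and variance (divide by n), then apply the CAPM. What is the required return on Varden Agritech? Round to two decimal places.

Mean R_i = (7.4 + 5.2 + 7.5 − 1.8 + 2.5 + 0.9 − 3.7) / 7 = 2.5714%
Mean R_m = (9.3 + 3.0 + 7.9 − 5.8 − 3.3 − 8.9 + 3.0) / 7 = 0.7429%
Σ(R_i − R̄_i)(R_m − R̄_m) = 113.3786  ⇒  Cov = 113.3786 / 7 = 16.1969
Σ(R_m − R̄_m)² = 286.7771  ⇒  Var(R_m) = 286.7771 / 7 = 40.9682
β = Cov / Var(R_m) = 16.1969 / 40.9682 = 0.3954
E(R) = R_f + β × MRP = 4.6% + 0.3954 × 5.0% = 6.58%

6.58%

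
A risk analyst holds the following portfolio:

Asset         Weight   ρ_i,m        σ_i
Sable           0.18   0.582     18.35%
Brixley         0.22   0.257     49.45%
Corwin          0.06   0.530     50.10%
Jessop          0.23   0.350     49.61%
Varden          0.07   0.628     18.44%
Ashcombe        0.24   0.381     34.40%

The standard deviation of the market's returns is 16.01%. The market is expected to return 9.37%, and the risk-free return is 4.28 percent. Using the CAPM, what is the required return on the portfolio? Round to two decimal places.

β_Sable = 0.582 × 18.35% / 16.01% = 0.6671
β_Brixley = 0.257 × 49.45% / 16.01% = 0.7938
β_Corwin = 0.530 × 50.10% / 16.01% = 1.6585
β_Jessop = 0.350 × 49.61% / 16.01% = 1.0845
β_Varden = 0.628 × 18.44% / 16.01% = 0.7233
β_Ashcombe = 0.381 × 34.40% / 16.01% = 0.8186
β_P = Σ w_i β_i = 0.18×0.6671 + 0.22×0.7938 + 0.06×1.6585 + 0.23×1.0845 + 0.07×0.7233 + 0.24×0.8186 = 0.8908
MRP = 9.37% − 4.28% = 5.09%
E(R_P) = R_f + β_P × MRP = 4.28% + 0.8908 × 5.09% = 8.81%

8.81%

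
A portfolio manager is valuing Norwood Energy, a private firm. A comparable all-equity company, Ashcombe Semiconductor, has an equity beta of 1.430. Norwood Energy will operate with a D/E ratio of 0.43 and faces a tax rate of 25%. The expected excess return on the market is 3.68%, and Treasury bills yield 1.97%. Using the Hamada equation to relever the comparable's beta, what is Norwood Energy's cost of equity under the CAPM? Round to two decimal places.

β_L = β_U × [1 + (1 − t)(D/E)] = 1.430 × [1 + (1 − 0.25) × 0.43]
    = 1.430 × [1 + 0.75 × 0.43] = 1.430 × 1.3225 = 1.8912
E(R) = R_f + β_L × MRP = 1.97% + 1.8912 × 3.68% = 8.93%

8.93%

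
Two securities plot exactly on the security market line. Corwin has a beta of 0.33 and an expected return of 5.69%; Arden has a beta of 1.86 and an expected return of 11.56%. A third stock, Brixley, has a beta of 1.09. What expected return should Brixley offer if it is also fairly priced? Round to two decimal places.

8.61%

MRP (SML slope) = (11.56% − 5.69%) / (1.86 − 0.33) = 5.87% / 1.53 = 3.8366%
R_f (intercept) = 5.69% − 0.33 × 3.8366% = 4.4239%
E(R_Brixley) = R_f + β × MRP = 4.4239% + 1.09 × 3.8366% = 8.61%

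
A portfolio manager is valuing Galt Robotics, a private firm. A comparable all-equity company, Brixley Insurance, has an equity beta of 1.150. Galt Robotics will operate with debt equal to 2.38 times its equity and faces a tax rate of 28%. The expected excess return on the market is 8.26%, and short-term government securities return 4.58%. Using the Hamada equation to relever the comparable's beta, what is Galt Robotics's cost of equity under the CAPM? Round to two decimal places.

30.36%

β_L = β_U × [1 + (1 − t)(D/E)] = 1.150 × [1 + (1 − 0.28) × 2.38]
    = 1.150 × [1 + 0.72 × 2.38] = 1.150 × 2.7136 = 3.1206
E(R) = R_f + β_L × MRP = 4.58% + 3.1206 × 8.26% = 30.36%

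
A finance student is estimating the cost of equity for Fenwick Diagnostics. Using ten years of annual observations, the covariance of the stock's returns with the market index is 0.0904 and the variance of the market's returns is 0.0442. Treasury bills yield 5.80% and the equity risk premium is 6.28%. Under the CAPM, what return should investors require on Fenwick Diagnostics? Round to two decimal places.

β = Cov(R_i, R_m) / Var(R_m) = 0.0904 / 0.0442 = 2.0452
E(R) = R_f + β × MRP = 5.80% + 2.0452 × 6.28% = 18.64%

18.64%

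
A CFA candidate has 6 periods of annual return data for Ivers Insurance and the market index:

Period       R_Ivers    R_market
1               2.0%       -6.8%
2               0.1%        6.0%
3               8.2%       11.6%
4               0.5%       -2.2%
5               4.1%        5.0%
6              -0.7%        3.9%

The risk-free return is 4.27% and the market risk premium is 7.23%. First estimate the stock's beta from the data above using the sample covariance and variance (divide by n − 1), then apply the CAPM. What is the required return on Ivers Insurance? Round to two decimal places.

6.24%

Mean R_i = (2.0 + 0.1 + 8.2 + 0.5 + 4.1 − 0.7) / 6 = 2.3667%
Mean R_m = (-6.8 + 6.0 + 11.6 − 2.2 + 5.0 + 3.9) / 6 = 2.9167%
Σ(R_i − R̄_i)(R_m − R̄_m) = 57.3733  ⇒  Cov = 57.3733 / 5 = 11.4747
Σ(R_m − R̄_m)² = 210.8083  ⇒  Var(R_m) = 210.8083 / 5 = 42.1617
β = Cov / Var(R_m) = 11.4747 / 42.1617 = 0.2722
E(R) = R_f + β × MRP = 4.27% + 0.2722 × 7.23% = 6.24%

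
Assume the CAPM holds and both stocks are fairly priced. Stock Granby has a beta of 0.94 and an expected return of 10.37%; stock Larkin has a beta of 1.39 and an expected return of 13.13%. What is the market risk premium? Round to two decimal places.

6.13%

Both satisfy E(R) = R_f + β·MRP, so the slope of the SML is
MRP = (13.13% − 10.37%) / (1.39 − 0.94) = 2.76% / 0.45 = 6.1333%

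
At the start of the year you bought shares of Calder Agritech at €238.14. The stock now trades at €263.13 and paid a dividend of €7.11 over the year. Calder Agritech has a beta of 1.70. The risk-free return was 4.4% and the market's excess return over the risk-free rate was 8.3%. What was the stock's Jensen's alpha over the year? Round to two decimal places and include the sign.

-5.03%

Realised HPR = (P1 + D1 − P0) / P0 = (263.13 + 7.11 − 238.14) / 238.14 = 32.10 / 238.14 = 13.4795%
CAPM required = R_f + β·MRP = 4.4% + 1.70 × 8.3% = 18.5100%
α = realised − required = 13.4795% − 18.5100% = -5.03%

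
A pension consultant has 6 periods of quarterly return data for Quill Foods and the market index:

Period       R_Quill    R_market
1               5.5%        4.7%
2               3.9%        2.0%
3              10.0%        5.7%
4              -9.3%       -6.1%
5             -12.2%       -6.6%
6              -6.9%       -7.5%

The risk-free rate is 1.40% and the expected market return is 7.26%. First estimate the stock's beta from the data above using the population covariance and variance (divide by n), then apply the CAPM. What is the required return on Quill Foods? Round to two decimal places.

9.87%

Mean R_i = (5.5 + 3.9 + 10.0 − 9.3 − 12.2 − 6.9) / 6 = -1.5000%
Mean R_m = (4.7 + 2.0 + 5.7 − 6.1 − 6.6 − 7.5) / 6 = -1.3000%
Σ(R_i − R̄_i)(R_m − R̄_m) = 267.9500  ⇒  Cov = 267.9500 / 6 = 44.6583
Σ(R_m − R̄_m)² = 185.4600  ⇒  Var(R_m) = 185.4600 / 6 = 30.9100
β = Cov / Var(R_m) = 44.6583 / 30.9100 = 1.4448
MRP = 7.26% − 1.40% = 5.86%
E(R) = R_f + β × MRP = 1.40% + 1.4448 × 5.86% = 9.87%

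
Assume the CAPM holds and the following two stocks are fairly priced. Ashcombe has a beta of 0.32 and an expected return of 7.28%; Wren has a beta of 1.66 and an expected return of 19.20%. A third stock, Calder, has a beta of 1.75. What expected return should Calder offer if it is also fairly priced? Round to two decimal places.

MRP (SML slope) = (19.20% − 7.28%) / (1.66 − 0.32) = 11.92% / 1.34 = 8.8955%
R_f (intercept) = 7.28% − 0.32 × 8.8955% = 4.4334%
E(R_Calder) = R_f + β × MRP = 4.4334% + 1.75 × 8.8955% = 20.00%

20.00%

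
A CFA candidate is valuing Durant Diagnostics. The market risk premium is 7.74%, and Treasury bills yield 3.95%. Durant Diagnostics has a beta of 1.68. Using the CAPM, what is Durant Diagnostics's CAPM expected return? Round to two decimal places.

E(R) = R_f + β × MRP = 3.95% + 1.68 × 7.74% = 16.95%

16.95%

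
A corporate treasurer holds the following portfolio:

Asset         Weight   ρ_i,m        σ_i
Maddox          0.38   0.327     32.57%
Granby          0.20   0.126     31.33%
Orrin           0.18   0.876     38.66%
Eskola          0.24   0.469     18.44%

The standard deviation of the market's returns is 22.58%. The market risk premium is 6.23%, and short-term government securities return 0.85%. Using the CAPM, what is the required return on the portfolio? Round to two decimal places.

4.44%

β_Maddox = 0.327 × 32.57% / 22.58% = 0.4717
β_Granby = 0.126 × 31.33% / 22.58% = 0.1748
β_Orrin = 0.876 × 38.66% / 22.58% = 1.4998
β_Eskola = 0.469 × 18.44% / 22.58% = 0.3830
β_P = Σ w_i β_i = 0.38×0.4717 + 0.20×0.1748 + 0.18×1.4998 + 0.24×0.3830 = 0.5761
E(R_P) = R_f + β_P × MRP = 0.85% + 0.5761 × 6.23% = 4.44%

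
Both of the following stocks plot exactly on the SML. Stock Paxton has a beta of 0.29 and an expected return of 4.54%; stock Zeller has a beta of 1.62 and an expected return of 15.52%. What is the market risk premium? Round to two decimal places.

8.26%

Both satisfy E(R) = R_f + β·MRP, so the slope of the SML is
MRP = (15.52% − 4.54%) / (1.62 − 0.29) = 10.98% / 1.33 = 8.2556%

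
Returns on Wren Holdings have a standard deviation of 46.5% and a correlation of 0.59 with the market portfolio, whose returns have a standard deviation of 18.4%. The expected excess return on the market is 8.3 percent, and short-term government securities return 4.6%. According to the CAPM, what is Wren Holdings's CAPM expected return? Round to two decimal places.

16.98%

β = ρ × σ_i / σ_m = 0.59 × 46.5% / 18.4% = 1.4910
E(R) = 4.6% + 1.4910 × 8.3% = 16.98%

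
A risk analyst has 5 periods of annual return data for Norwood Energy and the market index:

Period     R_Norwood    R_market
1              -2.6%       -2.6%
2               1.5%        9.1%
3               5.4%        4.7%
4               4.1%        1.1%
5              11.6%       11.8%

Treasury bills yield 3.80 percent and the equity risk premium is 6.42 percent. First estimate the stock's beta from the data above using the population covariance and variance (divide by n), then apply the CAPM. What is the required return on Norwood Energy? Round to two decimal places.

Mean R_i = (-2.6 + 1.5 + 5.4 + 4.1 + 11.6) / 5 = 4.0000%
Mean R_m = (-2.6 + 9.1 + 4.7 + 1.1 + 11.8) / 5 = 4.8200%
Σ(R_i − R̄_i)(R_m − R̄_m) = 90.7800  ⇒  Cov = 90.7800 / 5 = 18.1560
Σ(R_m − R̄_m)² = 135.9480  ⇒  Var(R_m) = 135.9480 / 5 = 27.1896
β = Cov / Var(R_m) = 18.1560 / 27.1896 = 0.6678
E(R) = R_f + β × MRP = 3.80% + 0.6678 × 6.42% = 8.09%

8.09%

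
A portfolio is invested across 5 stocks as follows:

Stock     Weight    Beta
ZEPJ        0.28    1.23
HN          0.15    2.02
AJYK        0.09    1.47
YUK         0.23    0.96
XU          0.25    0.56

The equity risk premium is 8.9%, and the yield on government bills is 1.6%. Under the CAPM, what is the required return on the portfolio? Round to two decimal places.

11.75%

β_P = Σ w_i β_i = 0.28×1.23 + 0.15×2.02 + 0.09×1.47 + 0.23×0.96 + 0.25×0.56 = 1.1405
E(R_P) = R_f + β_P × MRP = 1.6% + 1.1405 × 8.9% = 11.75%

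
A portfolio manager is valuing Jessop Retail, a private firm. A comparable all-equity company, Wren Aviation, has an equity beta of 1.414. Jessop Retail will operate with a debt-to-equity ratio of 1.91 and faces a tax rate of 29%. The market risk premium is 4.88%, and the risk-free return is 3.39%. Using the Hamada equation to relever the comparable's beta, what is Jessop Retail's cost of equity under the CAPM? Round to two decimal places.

β_L = β_U × [1 + (1 − t)(D/E)] = 1.414 × [1 + (1 − 0.29) × 1.91]
    = 1.414 × [1 + 0.71 × 1.91] = 1.414 × 2.3561 = 3.3315
E(R) = R_f + β_L × MRP = 3.39% + 3.3315 × 4.88% = 19.65%

19.65%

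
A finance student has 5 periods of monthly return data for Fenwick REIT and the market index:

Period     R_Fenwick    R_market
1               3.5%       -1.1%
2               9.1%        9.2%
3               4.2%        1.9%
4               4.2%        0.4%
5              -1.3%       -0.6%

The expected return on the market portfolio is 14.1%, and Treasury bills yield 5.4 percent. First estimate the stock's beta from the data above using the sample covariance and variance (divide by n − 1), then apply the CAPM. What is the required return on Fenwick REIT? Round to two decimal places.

Mean R_i = (3.5 + 9.1 + 4.2 + 4.2 − 1.3) / 5 = 3.9400%
Mean R_m = (-1.1 + 9.2 + 1.9 + 0.4 − 0.6) / 5 = 1.9600%
Σ(R_i − R̄_i)(R_m − R̄_m) = 51.6980  ⇒  Cov = 51.6980 / 4 = 12.9245
Σ(R_m − R̄_m)² = 70.7720  ⇒  Var(R_m) = 70.7720 / 4 = 17.6930
β = Cov / Var(R_m) = 12.9245 / 17.6930 = 0.7305
MRP = 14.1% − 5.4% = 8.70%
E(R) = R_f + β × MRP = 5.4% + 0.7305 × 8.7% = 11.76%

11.76%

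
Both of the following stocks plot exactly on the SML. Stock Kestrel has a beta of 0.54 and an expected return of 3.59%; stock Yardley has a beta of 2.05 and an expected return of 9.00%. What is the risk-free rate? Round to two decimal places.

Both satisfy E(R) = R_f + β·MRP, so the slope of the SML is
MRP = (9.00% − 3.59%) / (2.05 − 0.54) = 5.41% / 1.51 = 3.5828%
R_f = E(R_Kestrel) − β_Kestrel·MRP = 3.59% − 0.54 × 3.5828% = 1.6553%

1.66%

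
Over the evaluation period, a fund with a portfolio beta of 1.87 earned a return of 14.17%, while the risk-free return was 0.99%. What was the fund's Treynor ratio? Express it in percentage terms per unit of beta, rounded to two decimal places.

7.05%

Treynor = (R_P − R_f) / β_P = (14.17% − 0.99%) / 1.8700 = 13.18% / 1.8700 = 7.05%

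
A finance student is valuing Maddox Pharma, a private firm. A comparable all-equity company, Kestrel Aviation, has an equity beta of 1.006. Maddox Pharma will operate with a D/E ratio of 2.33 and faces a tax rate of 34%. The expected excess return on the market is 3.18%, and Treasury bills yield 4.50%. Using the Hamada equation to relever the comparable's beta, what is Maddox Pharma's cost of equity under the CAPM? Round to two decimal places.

β_L = β_U × [1 + (1 − t)(D/E)] = 1.006 × [1 + (1 − 0.34) × 2.33]
    = 1.006 × [1 + 0.66 × 2.33] = 1.006 × 2.5378 = 2.5530
E(R) = R_f + β_L × MRP = 4.50% + 2.5530 × 3.18% = 12.62%

12.62%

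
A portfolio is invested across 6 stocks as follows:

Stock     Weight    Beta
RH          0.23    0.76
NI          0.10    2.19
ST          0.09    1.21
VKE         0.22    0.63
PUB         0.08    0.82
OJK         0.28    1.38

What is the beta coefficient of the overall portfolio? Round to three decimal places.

β_P = Σ w_i β_i = 0.23×0.76 + 0.10×2.19 + 0.09×1.21 + 0.22×0.63 + 0.08×0.82 + 0.28×1.38 = 1.0933

1.093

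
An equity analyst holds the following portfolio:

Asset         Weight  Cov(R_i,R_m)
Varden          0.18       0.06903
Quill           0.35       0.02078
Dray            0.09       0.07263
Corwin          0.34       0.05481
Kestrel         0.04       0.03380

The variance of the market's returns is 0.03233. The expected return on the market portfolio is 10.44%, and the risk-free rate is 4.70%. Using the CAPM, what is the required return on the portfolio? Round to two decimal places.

12.91%

β_Varden = 0.06903 / 0.03233 = 2.1352
β_Quill = 0.02078 / 0.03233 = 0.6427
β_Dray = 0.07263 / 0.03233 = 2.2465
β_Corwin = 0.05481 / 0.03233 = 1.6953
β_Kestrel = 0.03380 / 0.03233 = 1.0455
β_P = Σ w_i β_i = 0.18×2.1352 + 0.35×0.6427 + 0.09×2.2465 + 0.34×1.6953 + 0.04×1.0455 = 1.4297
MRP = 10.44% − 4.70% = 5.74%
E(R_P) = R_f + β_P × MRP = 4.70% + 1.4297 × 5.74% = 12.91%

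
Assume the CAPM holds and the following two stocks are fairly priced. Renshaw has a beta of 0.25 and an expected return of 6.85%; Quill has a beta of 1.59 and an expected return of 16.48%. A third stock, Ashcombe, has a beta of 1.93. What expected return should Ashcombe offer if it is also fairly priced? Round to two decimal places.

18.92%

MRP (SML slope) = (16.48% − 6.85%) / (1.59 − 0.25) = 9.63% / 1.34 = 7.1866%
R_f (intercept) = 6.85% − 0.25 × 7.1866% = 5.0534%
E(R_Ashcombe) = R_f + β × MRP = 5.0534% + 1.93 × 7.1866% = 18.92%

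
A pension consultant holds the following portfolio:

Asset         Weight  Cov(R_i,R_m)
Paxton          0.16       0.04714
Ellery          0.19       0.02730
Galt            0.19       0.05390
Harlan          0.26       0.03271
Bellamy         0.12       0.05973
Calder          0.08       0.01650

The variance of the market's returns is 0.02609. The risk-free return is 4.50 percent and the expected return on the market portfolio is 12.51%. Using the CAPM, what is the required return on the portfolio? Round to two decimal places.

16.77%

β_Paxton = 0.04714 / 0.02609 = 1.8068
β_Ellery = 0.02730 / 0.02609 = 1.0464
β_Galt = 0.05390 / 0.02609 = 2.0659
β_Harlan = 0.03271 / 0.02609 = 1.2537
β_Bellamy = 0.05973 / 0.02609 = 2.2894
β_Calder = 0.01650 / 0.02609 = 0.6324
β_P = Σ w_i β_i = 0.16×1.8068 + 0.19×1.0464 + 0.19×2.0659 + 0.26×1.2537 + 0.12×2.2894 + 0.08×0.6324 = 1.5317
MRP = 12.51% − 4.50% = 8.01%
E(R_P) = R_f + β_P × MRP = 4.50% + 1.5317 × 8.01% = 16.77%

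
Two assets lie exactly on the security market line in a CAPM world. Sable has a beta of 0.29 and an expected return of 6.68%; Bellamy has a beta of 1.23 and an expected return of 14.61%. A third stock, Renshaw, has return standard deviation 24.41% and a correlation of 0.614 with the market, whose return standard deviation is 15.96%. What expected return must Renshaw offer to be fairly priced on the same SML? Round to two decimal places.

MRP = (14.61% − 6.68%) / (1.23 − 0.29) = 8.4362%
R_f = 6.68% − 0.29 × 8.4362% = 4.2335%
β_Renshaw = ρ·σ_i/σ_m = 0.614 × 24.41 / 15.96 = 0.9391
E(R_Renshaw) = R_f + β × MRP = 4.2335% + 0.9391 × 8.4362% = 12.16%

12.16%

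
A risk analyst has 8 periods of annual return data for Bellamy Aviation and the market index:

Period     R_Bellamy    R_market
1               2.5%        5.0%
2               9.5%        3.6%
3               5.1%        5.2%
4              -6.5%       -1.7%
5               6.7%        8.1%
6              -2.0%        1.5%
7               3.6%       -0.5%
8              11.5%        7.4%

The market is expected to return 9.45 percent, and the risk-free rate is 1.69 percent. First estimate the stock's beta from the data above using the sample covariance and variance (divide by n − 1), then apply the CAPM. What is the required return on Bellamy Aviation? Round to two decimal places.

Mean R_i = (2.5 + 9.5 + 5.1 − 6.5 + 6.7 − 2.0 + 3.6 + 11.5) / 8 = 3.8000%
Mean R_m = (5.0 + 3.6 + 5.2 − 1.7 + 8.1 + 1.5 − 0.5 + 7.4) / 8 = 3.5750%
Σ(R_i − R̄_i)(R_m − R̄_m) = 110.1600  ⇒  Cov = 110.1600 / 7 = 15.7371
Σ(R_m − R̄_m)² = 88.5150  ⇒  Var(R_m) = 88.5150 / 7 = 12.6450
β = Cov / Var(R_m) = 15.7371 / 12.6450 = 1.2445
MRP = 9.45% − 1.69% = 7.76%
E(R) = R_f + β × MRP = 1.69% + 1.2445 × 7.76% = 11.35%

11.35%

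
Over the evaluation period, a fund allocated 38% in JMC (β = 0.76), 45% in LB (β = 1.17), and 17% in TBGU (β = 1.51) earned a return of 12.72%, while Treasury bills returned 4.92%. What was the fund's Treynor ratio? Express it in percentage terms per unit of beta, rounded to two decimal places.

β_P = 0.38×0.76 + 0.45×1.17 + 0.17×1.51 = 1.0720
Treynor = (R_P − R_f) / β_P = (12.72% − 4.92%) / 1.0720 = 7.80% / 1.0720 = 7.28%

7.28%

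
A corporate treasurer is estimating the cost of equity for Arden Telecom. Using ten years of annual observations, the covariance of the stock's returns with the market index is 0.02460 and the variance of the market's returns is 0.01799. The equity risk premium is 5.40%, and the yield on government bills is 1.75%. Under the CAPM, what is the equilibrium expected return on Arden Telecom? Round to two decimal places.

9.13%

β = Cov(R_i, R_m) / Var(R_m) = 0.02460 / 0.01799 = 1.3674
E(R) = R_f + β × MRP = 1.75% + 1.3674 × 5.40% = 9.13%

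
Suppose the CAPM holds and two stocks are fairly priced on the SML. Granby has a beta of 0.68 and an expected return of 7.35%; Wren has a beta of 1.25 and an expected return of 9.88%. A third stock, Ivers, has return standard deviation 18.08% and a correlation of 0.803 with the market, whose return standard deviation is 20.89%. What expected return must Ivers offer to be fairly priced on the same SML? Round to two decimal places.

7.42%

MRP = (9.88% − 7.35%) / (1.25 − 0.68) = 4.4386%
R_f = 7.35% − 0.68 × 4.4386% = 4.3318%
β_Ivers = ρ·σ_i/σ_m = 0.803 × 18.08 / 20.89 = 0.6950
E(R_Ivers) = R_f + β × MRP = 4.3318% + 0.6950 × 4.4386% = 7.42%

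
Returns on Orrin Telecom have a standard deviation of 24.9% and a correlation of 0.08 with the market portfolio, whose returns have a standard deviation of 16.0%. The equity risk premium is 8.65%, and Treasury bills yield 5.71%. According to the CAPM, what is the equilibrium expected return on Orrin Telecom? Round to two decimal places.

6.79%

β = ρ × σ_i / σ_m = 0.08 × 24.9% / 16.0% = 0.1245
E(R) = 5.71% + 0.1245 × 8.65% = 6.79%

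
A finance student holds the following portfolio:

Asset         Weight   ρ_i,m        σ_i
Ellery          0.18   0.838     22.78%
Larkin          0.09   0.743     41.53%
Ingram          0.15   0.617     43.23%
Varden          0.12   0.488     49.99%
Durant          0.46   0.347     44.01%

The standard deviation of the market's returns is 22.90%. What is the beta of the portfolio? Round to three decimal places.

0.881

β_Ellery = 0.838 × 22.78% / 22.90% = 0.8336
β_Larkin = 0.743 × 41.53% / 22.90% = 1.3475
β_Ingram = 0.617 × 43.23% / 22.90% = 1.1648
β_Varden = 0.488 × 49.99% / 22.90% = 1.0653
β_Durant = 0.347 × 44.01% / 22.90% = 0.6669
β_P = Σ w_i β_i = 0.18×0.8336 + 0.09×1.3475 + 0.15×1.1648 + 0.12×1.0653 + 0.46×0.6669 = 0.8807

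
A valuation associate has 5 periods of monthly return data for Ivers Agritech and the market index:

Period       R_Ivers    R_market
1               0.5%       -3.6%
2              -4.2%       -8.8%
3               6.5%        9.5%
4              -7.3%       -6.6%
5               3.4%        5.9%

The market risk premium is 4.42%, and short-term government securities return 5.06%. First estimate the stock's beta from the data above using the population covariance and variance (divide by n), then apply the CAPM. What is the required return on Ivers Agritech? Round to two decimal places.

Mean R_i = (0.5 − 4.2 + 6.5 − 7.3 + 3.4) / 5 = -0.2200%
Mean R_m = (-3.6 − 8.8 + 9.5 − 6.6 + 5.9) / 5 = -0.7200%
Σ(R_i − R̄_i)(R_m − R̄_m) = 164.3580  ⇒  Cov = 164.3580 / 5 = 32.8716
Σ(R_m − R̄_m)² = 256.4280  ⇒  Var(R_m) = 256.4280 / 5 = 51.2856
β = Cov / Var(R_m) = 32.8716 / 51.2856 = 0.6410
E(R) = R_f + β × MRP = 5.06% + 0.6410 × 4.42% = 7.89%

7.89%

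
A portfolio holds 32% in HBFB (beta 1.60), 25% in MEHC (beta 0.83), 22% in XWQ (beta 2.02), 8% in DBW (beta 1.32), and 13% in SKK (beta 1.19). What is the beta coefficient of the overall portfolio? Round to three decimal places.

1.424

β_P = Σ w_i β_i = 0.32×1.60 + 0.25×0.83 + 0.22×2.02 + 0.08×1.32 + 0.13×1.19 = 1.4242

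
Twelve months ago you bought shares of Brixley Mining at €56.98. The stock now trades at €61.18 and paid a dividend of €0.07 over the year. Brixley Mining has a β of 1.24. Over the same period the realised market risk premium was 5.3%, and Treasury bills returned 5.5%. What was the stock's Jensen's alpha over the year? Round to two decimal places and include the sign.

Realised HPR = (P1 + D1 − P0) / P0 = (61.18 + 0.07 − 56.98) / 56.98 = 4.27 / 56.98 = 7.4939%
CAPM required = R_f + β·MRP = 5.5% + 1.24 × 5.3% = 12.0720%
α = realised − required = 7.4939% − 12.0720% = -4.58%

-4.58%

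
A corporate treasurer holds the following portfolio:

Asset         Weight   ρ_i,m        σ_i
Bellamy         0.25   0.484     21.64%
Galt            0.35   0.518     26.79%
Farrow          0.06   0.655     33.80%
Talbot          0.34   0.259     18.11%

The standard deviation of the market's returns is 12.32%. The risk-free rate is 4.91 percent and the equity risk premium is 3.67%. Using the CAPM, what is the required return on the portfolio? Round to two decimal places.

8.01%

β_Bellamy = 0.484 × 21.64% / 12.32% = 0.8501
β_Galt = 0.518 × 26.79% / 12.32% = 1.1264
β_Farrow = 0.655 × 33.80% / 12.32% = 1.7970
β_Talbot = 0.259 × 18.11% / 12.32% = 0.3807
β_P = Σ w_i β_i = 0.25×0.8501 + 0.35×1.1264 + 0.06×1.7970 + 0.34×0.3807 = 0.8440
E(R_P) = R_f + β_P × MRP = 4.91% + 0.8440 × 3.67% = 8.01%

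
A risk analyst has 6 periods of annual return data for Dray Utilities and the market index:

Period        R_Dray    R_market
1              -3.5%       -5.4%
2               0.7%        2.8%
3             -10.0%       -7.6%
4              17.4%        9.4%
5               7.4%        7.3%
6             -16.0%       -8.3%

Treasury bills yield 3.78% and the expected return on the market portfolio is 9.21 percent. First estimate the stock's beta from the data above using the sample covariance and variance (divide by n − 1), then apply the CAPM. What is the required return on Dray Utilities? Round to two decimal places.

11.73%

Mean R_i = (-3.5 + 0.7 − 10.0 + 17.4 + 7.4 − 16.0) / 6 = -0.6667%
Mean R_m = (-5.4 + 2.8 − 7.6 + 9.4 + 7.3 − 8.3) / 6 = -0.3000%
Σ(R_i − R̄_i)(R_m − R̄_m) = 446.0400  ⇒  Cov = 446.0400 / 5 = 89.2080
Σ(R_m − R̄_m)² = 304.7600  ⇒  Var(R_m) = 304.7600 / 5 = 60.9520
β = Cov / Var(R_m) = 89.2080 / 60.9520 = 1.4636
MRP = 9.21% − 3.78% = 5.43%
E(R) = R_f + β × MRP = 3.78% + 1.4636 × 5.43% = 11.73%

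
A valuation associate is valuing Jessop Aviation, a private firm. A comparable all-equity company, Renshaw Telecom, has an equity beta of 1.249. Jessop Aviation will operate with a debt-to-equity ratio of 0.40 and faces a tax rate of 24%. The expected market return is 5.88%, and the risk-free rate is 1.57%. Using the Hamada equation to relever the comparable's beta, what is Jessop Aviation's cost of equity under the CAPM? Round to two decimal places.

β_L = β_U × [1 + (1 − t)(D/E)] = 1.249 × [1 + (1 − 0.24) × 0.40]
    = 1.249 × [1 + 0.76 × 0.40] = 1.249 × 1.3040 = 1.6287
MRP = 5.88% − 1.57% = 4.31%
E(R) = R_f + β_L × MRP = 1.57% + 1.6287 × 4.31% = 8.59%

8.59%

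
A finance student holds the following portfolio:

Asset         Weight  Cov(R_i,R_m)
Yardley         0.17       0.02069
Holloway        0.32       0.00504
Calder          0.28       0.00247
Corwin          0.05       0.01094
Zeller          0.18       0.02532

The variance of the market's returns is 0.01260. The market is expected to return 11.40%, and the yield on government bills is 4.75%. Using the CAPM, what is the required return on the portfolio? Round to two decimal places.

β_Yardley = 0.02069 / 0.01260 = 1.6421
β_Holloway = 0.00504 / 0.01260 = 0.4000
β_Calder = 0.00247 / 0.01260 = 0.1960
β_Corwin = 0.01094 / 0.01260 = 0.8683
β_Zeller = 0.02532 / 0.01260 = 2.0095
β_P = Σ w_i β_i = 0.17×1.6421 + 0.32×0.4000 + 0.28×0.1960 + 0.05×0.8683 + 0.18×2.0095 = 0.8672
MRP = 11.40% − 4.75% = 6.65%
E(R_P) = R_f + β_P × MRP = 4.75% + 0.8672 × 6.65% = 10.52%

10.52%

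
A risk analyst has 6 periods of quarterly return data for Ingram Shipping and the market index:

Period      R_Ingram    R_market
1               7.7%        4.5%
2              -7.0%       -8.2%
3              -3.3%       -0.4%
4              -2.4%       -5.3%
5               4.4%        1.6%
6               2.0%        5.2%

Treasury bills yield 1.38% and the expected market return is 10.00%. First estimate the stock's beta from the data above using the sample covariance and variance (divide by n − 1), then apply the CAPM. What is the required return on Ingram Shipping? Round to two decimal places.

8.80%

Mean R_i = (7.7 − 7.0 − 3.3 − 2.4 + 4.4 + 2.0) / 6 = 0.2333%
Mean R_m = (4.5 − 8.2 − 0.4 − 5.3 + 1.6 + 5.2) / 6 = -0.4333%
Σ(R_i − R̄_i)(R_m − R̄_m) = 124.1367  ⇒  Cov = 124.1367 / 5 = 24.8273
Σ(R_m − R̄_m)² = 144.2133  ⇒  Var(R_m) = 144.2133 / 5 = 28.8427
β = Cov / Var(R_m) = 24.8273 / 28.8427 = 0.8608
MRP = 10.00% − 1.38% = 8.62%
E(R) = R_f + β × MRP = 1.38% + 0.8608 × 8.62% = 8.80%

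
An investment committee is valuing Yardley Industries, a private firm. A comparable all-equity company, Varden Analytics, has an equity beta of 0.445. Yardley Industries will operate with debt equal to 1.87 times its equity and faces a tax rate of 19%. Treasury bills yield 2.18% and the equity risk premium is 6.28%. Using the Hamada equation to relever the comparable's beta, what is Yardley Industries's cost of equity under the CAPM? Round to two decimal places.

β_L = β_U × [1 + (1 − t)(D/E)] = 0.445 × [1 + (1 − 0.19) × 1.87]
    = 0.445 × [1 + 0.81 × 1.87] = 0.445 × 2.5147 = 1.1190
E(R) = R_f + β_L × MRP = 2.18% + 1.1190 × 6.28% = 9.21%

9.21%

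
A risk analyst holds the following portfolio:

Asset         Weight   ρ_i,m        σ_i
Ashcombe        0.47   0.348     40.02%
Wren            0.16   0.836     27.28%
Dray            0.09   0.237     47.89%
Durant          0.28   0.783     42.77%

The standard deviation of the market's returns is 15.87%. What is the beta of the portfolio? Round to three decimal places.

β_Ashcombe = 0.348 × 40.02% / 15.87% = 0.8776
β_Wren = 0.836 × 27.28% / 15.87% = 1.4371
β_Dray = 0.237 × 47.89% / 15.87% = 0.7152
β_Durant = 0.783 × 42.77% / 15.87% = 2.1102
β_P = Σ w_i β_i = 0.47×0.8776 + 0.16×1.4371 + 0.09×0.7152 + 0.28×2.1102 = 1.2976

1.298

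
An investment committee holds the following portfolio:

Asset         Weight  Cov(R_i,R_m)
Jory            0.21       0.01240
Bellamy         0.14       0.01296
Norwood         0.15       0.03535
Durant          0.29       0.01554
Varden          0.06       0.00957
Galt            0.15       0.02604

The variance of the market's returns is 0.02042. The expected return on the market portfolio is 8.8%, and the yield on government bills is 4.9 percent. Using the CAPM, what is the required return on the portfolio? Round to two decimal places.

8.47%

β_Jory = 0.01240 / 0.02042 = 0.6072
β_Bellamy = 0.01296 / 0.02042 = 0.6347
β_Norwood = 0.03535 / 0.02042 = 1.7311
β_Durant = 0.01554 / 0.02042 = 0.7610
β_Varden = 0.00957 / 0.02042 = 0.4687
β_Galt = 0.02604 / 0.02042 = 1.2752
β_P = Σ w_i β_i = 0.21×0.6072 + 0.14×0.6347 + 0.15×1.7311 + 0.29×0.7610 + 0.06×0.4687 + 0.15×1.2752 = 0.9161
MRP = 8.8% − 4.9% = 3.90%
E(R_P) = R_f + β_P × MRP = 4.9% + 0.9161 × 3.9% = 8.47%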